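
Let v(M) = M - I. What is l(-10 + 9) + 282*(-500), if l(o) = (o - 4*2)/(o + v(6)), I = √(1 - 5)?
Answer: -4089045/29 - 18*I/29 ≈ -1.41e+5 - 0.62069*I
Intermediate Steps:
I = 2*I (I = √(-4) = 2*I ≈ 2.0*I)
v(M) = M - 2*I
l(o) = (-8 + o)/(6 + o - 2*I) (l(o) = (o - 4*2)/(o + (6 - 2*I)) = (o - 8)/(6 + o - 2*I) = (-8 + o)/(6 + o - 2*I))
l(-10 + 9) + 282*(-500) = (-8 + (-10 + 9))/(6 + (-10 + 9) - 2*I) + 282*(-500) = (-8 - 1)/(6 - 1 - 2*I) - 141000 = -9/(5 - 2*I) - 141000 = ((5 + 2*I)/29)*(-9) - 141000 = -9*(5 + 2*I)/29 - 141000 = -141000 - 9*(5 + 2*I)/29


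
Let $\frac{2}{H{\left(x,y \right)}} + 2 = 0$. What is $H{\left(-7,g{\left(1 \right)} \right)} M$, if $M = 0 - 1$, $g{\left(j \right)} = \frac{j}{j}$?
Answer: $1$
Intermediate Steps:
$g{\left(j \right)} = 1$
$H{\left(x,y \right)} = -1$ ($H{\left(x,y \right)} = \frac{2}{-2 + 0} = \frac{2}{-2} = 2 \left(- \frac{1}{2}\right) = -1$)
$M = -1$ ($M = 0 - 1 = -1$)
$H{\left(-7,g{\left(1 \right)} \right)} M = \left(-1\right) \left(-1\right) = 1$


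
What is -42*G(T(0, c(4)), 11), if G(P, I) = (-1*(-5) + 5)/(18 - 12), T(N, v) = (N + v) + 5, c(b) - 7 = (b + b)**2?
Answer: -70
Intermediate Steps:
c(b) = 7 + 4*b**2 (c(b) = 7 + (b + b)**2 = 7 + (2*b)**2 = 7 + 4*b**2)
T(N, v) = 5 + N + v
G(P, I) = 5/3 (G(P, I) = (5 + 5)/6 = 10*(1/6) = 5/3)
-42*G(T(0, c(4)), 11) = -42*5/3 = -70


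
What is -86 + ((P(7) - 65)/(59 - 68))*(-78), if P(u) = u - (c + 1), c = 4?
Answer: -632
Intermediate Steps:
P(u) = -5 + u (P(u) = u - (4 + 1) = u - 1*5 = u - 5 = -5 + u)
-86 + ((P(7) - 65)/(59 - 68))*(-78) = -86 + (((-5 + 7) - 65)/(59 - 68))*(-78) = -86 + ((2 - 65)/(-9))*(-78) = -86 - 63*(-⅑)*(-78) = -86 + 7*(-78) = -86 - 546 = -632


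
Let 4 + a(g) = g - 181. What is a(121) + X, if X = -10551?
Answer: -10615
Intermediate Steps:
a(g) = -185 + g (a(g) = -4 + (g - 181) = -4 + (-181 + g) = -185 + g)
a(121) + X = (-185 + 121) - 10551 = -64 - 10551 = -10615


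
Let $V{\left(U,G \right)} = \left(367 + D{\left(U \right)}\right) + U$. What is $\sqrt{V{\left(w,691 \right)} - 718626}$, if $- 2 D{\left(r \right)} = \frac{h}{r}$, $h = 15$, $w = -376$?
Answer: $\frac{3 i \sqrt{2822159415}}{188} \approx 847.72 i$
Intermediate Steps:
$D{\left(r \right)} = - \frac{15}{2 r}$ ($D{\left(r \right)} = - \frac{15 \frac{1}{r}}{2} = - \frac{15}{2 r}$)
$V{\left(U,G \right)} = 367 + U - \frac{15}{2 U}$ ($V{\left(U,G \right)} = \left(367 - \frac{15}{2 U}\right) + U = 367 + U - \frac{15}{2 U}$)
$\sqrt{V{\left(w,691 \right)} - 718626} = \sqrt{\left(367 - 376 - \frac{15}{2 \left(-376\right)}\right) - 718626} = \sqrt{\left(367 - 376 - - \frac{15}{752}\right) - 718626} = \sqrt{\left(367 - 376 + \frac{15}{752}\right) - 718626} = \sqrt{- \frac{6753}{752} - 718626} = \sqrt{- \frac{540413505}{752}} = \frac{3 i \sqrt{2822159415}}{188}$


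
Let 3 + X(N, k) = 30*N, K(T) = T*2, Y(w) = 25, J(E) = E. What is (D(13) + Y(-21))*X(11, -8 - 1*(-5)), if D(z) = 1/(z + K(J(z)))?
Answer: 106384/13 ≈ 8183.4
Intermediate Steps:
K(T) = 2*T
X(N, k) = -3 + 30*N
D(z) = 1/(3*z) (D(z) = 1/(z + 2*z) = 1/(3*z))
(D(13) + Y(-21))*X(11, -8 - 1*(-5)) = ((1/3)/13 + 25)*(-3 + 30*11) = ((1/3)*(1/13) + 25)*(-3 + 330) = (1/39 + 25)*327 = (976/39)*327 = 106384/13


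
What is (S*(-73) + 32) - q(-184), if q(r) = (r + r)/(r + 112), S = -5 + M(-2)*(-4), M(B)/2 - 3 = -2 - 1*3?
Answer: -6985/9 ≈ -776.11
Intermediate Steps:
M(B) = -4 (M(B) = 6 + 2*(-2 - 1*3) = 6 + 2*(-2 - 3) = 6 + 2*(-5) = 6 - 10 = -4)
S = 11 (S = -5 - 4*(-4) = -5 + 16 = 11)
q(r) = 2*r/(112 + r) (q(r) = (2*r)/(112 + r) = 2*r/(112 + r))
(S*(-73) + 32) - q(-184) = (11*(-73) + 32) - 2*(-184)/(112 - 184) = (-803 + 32) - 2*(-184)/(-72) = -771 - 2*(-184)*(-1)/72 = -771 - 1*46/9 = -771 - 46/9 = -6985/9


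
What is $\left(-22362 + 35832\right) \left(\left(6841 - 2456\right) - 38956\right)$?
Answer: $-465671370$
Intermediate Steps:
$\left(-22362 + 35832\right) \left(\left(6841 - 2456\right) - 38956\right) = 13470 \left(\left(6841 - 2456\right) - 38956\right) = 13470 \left(4385 - 38956\right) = 13470 \left(-34571\right) = -465671370$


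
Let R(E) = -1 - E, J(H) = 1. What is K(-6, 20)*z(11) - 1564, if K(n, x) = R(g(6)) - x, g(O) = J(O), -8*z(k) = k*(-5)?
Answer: -6861/4 ≈ -1715.3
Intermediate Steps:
z(k) = 5*k/8 (z(k) = -k*(-5)/8 = -(-5)*k/8 = 5*k/8)
g(O) = 1
K(n, x) = -2 - x (K(n, x) = (-1 - 1*1) - x = (-1 - 1) - x = -2 - x)
K(-6, 20)*z(11) - 1564 = (-2 - 1*20)*((5/8)*11) - 1564 = (-2 - 20)*(55/8) - 1564 = -22*55/8 - 1564 = -605/4 - 1564 = -6861/4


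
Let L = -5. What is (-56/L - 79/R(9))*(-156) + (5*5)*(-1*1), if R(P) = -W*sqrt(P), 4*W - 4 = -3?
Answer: -91021/5 ≈ -18204.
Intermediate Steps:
W = 1/4 (W = 1 + (1/4)*(-3) = 1 - 3/4 = 1/4 ≈ 0.25000)
R(P) = -sqrt(P)/4
(-56/L - 79/R(9))*(-156) + (5*5)*(-1*1) = (-56/(-5) - 79/((-sqrt(9)/4)))*(-156) + (5*5)*(-1*1) = (-56*(-1/5) - 79/((-1/4*3)))*(-156) + 25*(-1) = (56/5 - 79/(-3/4))*(-156) - 25 = (56/5 - 79*(-4/3))*(-156) - 25 = (56/5 + 316/3)*(-156) - 25 = (1748/15)*(-156) - 25 = -90896/5 - 25 = -91021/5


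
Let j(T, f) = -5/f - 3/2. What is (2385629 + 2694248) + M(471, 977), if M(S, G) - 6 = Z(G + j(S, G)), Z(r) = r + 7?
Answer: 9928011177/1954 ≈ 5.0809e+6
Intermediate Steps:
j(T, f) = -3/2 - 5/f (j(T, f) = -5/f - 3*1/2 = -5/f - 3/2 = -3/2 - 5/f)
Z(r) = 7 + r
M(S, G) = 23/2 + G - 5/G (M(S, G) = 6 + (7 + (G + (-3/2 - 5/G))) = 6 + (7 + (-3/2 + G - 5/G)) = 6 + (11/2 + G - 5/G) = 23/2 + G - 5/G)
(2385629 + 2694248) + M(471, 977) = (2385629 + 2694248) + (23/2 + 977 - 5/977) = 5079877 + (23/2 + 977 - 5*1/977) = 5079877 + (23/2 + 977 - 5/977) = 5079877 + 1931519/1954 = 9928011177/1954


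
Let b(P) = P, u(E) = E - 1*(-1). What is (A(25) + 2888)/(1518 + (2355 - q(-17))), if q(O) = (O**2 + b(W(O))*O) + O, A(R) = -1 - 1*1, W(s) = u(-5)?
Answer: 2886/3533 ≈ 0.81687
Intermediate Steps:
u(E) = 1 + E (u(E) = E + 1 = 1 + E)
W(s) = -4 (W(s) = 1 - 5 = -4)
A(R) = -2 (A(R) = -1 - 1 = -2)
q(O) = O**2 - 3*O (q(O) = (O**2 - 4*O) + O = O**2 - 3*O)
(A(25) + 2888)/(1518 + (2355 - q(-17))) = (-2 + 2888)/(1518 + (2355 - (-17)*(-3 - 17))) = 2886/(1518 + (2355 - (-17)*(-20))) = 2886/(1518 + (2355 - 1*340)) = 2886/(1518 + (2355 - 340)) = 2886/(1518 + 2015) = 2886/3533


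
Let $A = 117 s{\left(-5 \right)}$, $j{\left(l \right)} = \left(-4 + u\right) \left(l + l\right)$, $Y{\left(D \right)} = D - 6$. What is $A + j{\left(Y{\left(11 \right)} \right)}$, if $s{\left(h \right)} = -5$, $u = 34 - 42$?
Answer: $-705$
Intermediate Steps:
$u = -8$ ($u = 34 - 42 = -8$)
$Y{\left(D \right)} = -6 + D$
$j{\left(l \right)} = - 24 l$ ($j{\left(l \right)} = \left(-4 - 8\right) \left(l + l\right) = - 12 \cdot 2 l = - 24 l$)
$A = -585$ ($A = 117 \left(-5\right) = -585$)
$A + j{\left(Y{\left(11 \right)} \right)} = -585 - 24 \left(-6 + 11\right) = -585 - 120 = -705$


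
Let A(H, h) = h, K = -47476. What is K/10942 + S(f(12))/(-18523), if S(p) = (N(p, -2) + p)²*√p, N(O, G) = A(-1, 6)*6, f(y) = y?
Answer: -23738/5471 - 4608*√3/18523 ≈ -4.7698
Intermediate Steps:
N(O, G) = 36 (N(O, G) = 6*6 = 36)
S(p) = √p*(36 + p)² (S(p) = (36 + p)²*√p = √p*(36 + p)²)
K/10942 + S(f(12))/(-18523) = -47476/10942 + (√12*(36 + 12)²)/(-18523) = -47476*1/10942 + ((2*√3)*48²)*(-1/18523) = -23738/5471 + ((2*√3)*2304)*(-1/18523) = -23738/5471 + (4608*√3)*(-1/18523) = -23738/5471 - 4608*√3/18523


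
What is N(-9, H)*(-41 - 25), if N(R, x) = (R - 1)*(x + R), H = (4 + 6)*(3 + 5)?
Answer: 46860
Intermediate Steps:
H = 80 (H = 10*8 = 80)
N(R, x) = (-1 + R)*(R + x)
N(-9, H)*(-41 - 25) = ((-9)² - 1*(-9) - 1*80 - 9*80)*(-41 - 25) = (81 + 9 - 80 - 720)*(-66) = -710*(-66) = 46860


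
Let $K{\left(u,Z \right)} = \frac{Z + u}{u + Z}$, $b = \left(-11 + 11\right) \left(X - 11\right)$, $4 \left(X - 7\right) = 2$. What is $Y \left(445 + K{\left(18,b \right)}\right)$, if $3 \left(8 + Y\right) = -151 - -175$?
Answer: $0$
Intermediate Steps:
$X = \frac{15}{2}$ ($X = 7 + \frac{1}{4} \cdot 2 = 7 + \frac{1}{2} = \frac{15}{2} \approx 7.5$)
$b = 0$ ($b = \left(-11 + 11\right) \left(\frac{15}{2} - 11\right) = 0 \left(- \frac{7}{2}\right) = 0$)
$Y = 0$ ($Y = -8 + \frac{-151 - -175}{3} = -8 + \frac{-151 + 175}{3} = -8 + \frac{1}{3} \cdot 24 = -8 + 8 = 0$)
$K{\left(u,Z \right)} = 1$ ($K{\left(u,Z \right)} = \frac{Z + u}{Z + u} = 1$)
$Y \left(445 + K{\left(18,b \right)}\right) = 0 \left(445 + 1\right) = 0 \cdot 446 = 0$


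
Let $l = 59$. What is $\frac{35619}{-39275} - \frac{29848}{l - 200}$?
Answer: $\frac{1167257921}{5537775} \approx 210.78$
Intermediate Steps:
$\frac{35619}{-39275} - \frac{29848}{l - 200} = \frac{35619}{-39275} - \frac{29848}{59 - 200} = 35619 \left(- \frac{1}{39275}\right) - \frac{29848}{59 - 200} = - \frac{35619}{39275} - \frac{29848}{-141} = - \frac{35619}{39275} - - \frac{29848}{141} = - \frac{35619}{39275} + \frac{29848}{141} = \frac{1167257921}{5537775}$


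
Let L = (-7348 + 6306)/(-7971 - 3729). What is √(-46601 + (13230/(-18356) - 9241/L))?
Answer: I*√3438062555801015714/4781738 ≈ 387.77*I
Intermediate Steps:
L = 521/5850 (L = -1042/(-11700) = -1042*(-1/11700) = 521/5850 ≈ 0.089060)
√(-46601 + (13230/(-18356) - 9241/L)) = √(-46601 + (13230/(-18356) - 9241/521/5850)) = √(-46601 + (13230*(-1/18356) - 9241*5850/521)) = √(-46601 + (-6615/9178 - 54059850/521)) = √(-46601 - 496164749715/4781738) = √(-718998522253/4781738) = I*√3438062555801015714/4781738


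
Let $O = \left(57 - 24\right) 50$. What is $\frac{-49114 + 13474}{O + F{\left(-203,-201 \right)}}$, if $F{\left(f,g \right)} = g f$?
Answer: $- \frac{3960}{4717} \approx -0.83952$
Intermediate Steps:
$F{\left(f,g \right)} = f g$
$O = 1650$ ($O = 33 \cdot 50 = 1650$)
$\frac{-49114 + 13474}{O + F{\left(-203,-201 \right)}} = \frac{-49114 + 13474}{1650 - -40803} = - \frac{35640}{1650 + 40803} = - \frac{35640}{42453} = \left(-35640\right) \frac{1}{42453} = - \frac{3960}{4717}$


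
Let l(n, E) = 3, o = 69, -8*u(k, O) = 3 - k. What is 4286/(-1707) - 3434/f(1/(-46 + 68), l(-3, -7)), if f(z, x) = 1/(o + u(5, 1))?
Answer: -811873135/3414 ≈ -2.3781e+5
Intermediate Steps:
u(k, O) = -3/8 + k/8 (u(k, O) = -(3 - k)/8 = -3/8 + k/8)
f(z, x) = 4/277 (f(z, x) = 1/(69 + (-3/8 + (⅛)*5)) = 1/(69 + (-3/8 + 5/8)) = 1/(69 + ¼) = 1/(277/4) = 4/277)
4286/(-1707) - 3434/f(1/(-46 + 68), l(-3, -7)) = 4286/(-1707) - 3434/4/277 = 4286*(-1/1707) - 3434*277/4 = -4286/1707 - 475609/2 = -811873135/3414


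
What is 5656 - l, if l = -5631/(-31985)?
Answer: 180901529/31985 ≈ 5655.8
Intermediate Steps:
l = 5631/31985 (l = -5631*(-1/31985) = 5631/31985 ≈ 0.17605)
5656 - l = 5656 - 1*5631/31985 = 5656 - 5631/31985 = 180901529/31985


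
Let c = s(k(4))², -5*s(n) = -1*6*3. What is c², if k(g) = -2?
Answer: 104976/625 ≈ 167.96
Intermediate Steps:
s(n) = 18/5 (s(n) = -(-1*6)*3/5 = -(-6)*3/5 = -⅕*(-18) = 18/5)
c = 324/25 (c = (18/5)² = 324/25 ≈ 12.960)
c² = (324/25)² = 104976/625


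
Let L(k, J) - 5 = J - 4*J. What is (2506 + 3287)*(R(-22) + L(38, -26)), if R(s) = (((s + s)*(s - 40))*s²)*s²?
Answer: 3702019262643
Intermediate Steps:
L(k, J) = 5 - 3*J (L(k, J) = 5 + (J - 4*J) = 5 - 3*J)
R(s) = 2*s⁵*(-40 + s) (R(s) = (((2*s)*(-40 + s))*s²)*s² = ((2*s*(-40 + s))*s²)*s² = (2*s³*(-40 + s))*s² = 2*s⁵*(-40 + s))
(2506 + 3287)*(R(-22) + L(38, -26)) = (2506 + 3287)*(2*(-22)⁵*(-40 - 22) + (5 - 3*(-26))) = 5793*(2*(-5153632)*(-62) + (5 + 78)) = 5793*(639050368 + 83) = 5793*639050451 = 3702019262643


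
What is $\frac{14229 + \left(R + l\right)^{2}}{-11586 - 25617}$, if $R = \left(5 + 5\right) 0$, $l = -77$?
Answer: $- \frac{20158}{37203} \approx -0.54184$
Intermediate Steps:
$R = 0$ ($R = 10 \cdot 0 = 0$)
$\frac{14229 + \left(R + l\right)^{2}}{-11586 - 25617} = \frac{14229 + \left(0 - 77\right)^{2}}{-11586 - 25617} = \frac{14229 + \left(-77\right)^{2}}{-37203} = \left(14229 + 5929\right) \left(- \frac{1}{37203}\right) = 20158 \left(- \frac{1}{37203}\right) = - \frac{20158}{37203}$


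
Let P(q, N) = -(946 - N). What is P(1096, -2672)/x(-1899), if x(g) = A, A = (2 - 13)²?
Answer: -3618/121 ≈ -29.901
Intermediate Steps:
P(q, N) = -946 + N
A = 121 (A = (-11)² = 121)
x(g) = 121
P(1096, -2672)/x(-1899) = (-946 - 2672)/121 = -3618*1/121 = -3618/121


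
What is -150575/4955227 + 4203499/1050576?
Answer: 20671101258073/5205842560752 ≈ 3.9707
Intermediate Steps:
-150575/4955227 + 4203499/1050576 = 20671101258073/5205842560752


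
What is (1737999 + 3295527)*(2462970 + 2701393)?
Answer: 25994955433938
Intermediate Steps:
(1737999 + 3295527)*(2462970 + 2701393) = 5033526*5164363 = 25994955433938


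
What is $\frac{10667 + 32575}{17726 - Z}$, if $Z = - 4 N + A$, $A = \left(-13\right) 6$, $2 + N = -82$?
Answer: $\frac{21621}{8734} \approx 2.4755$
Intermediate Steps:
$N = -84$ ($N = -2 - 82 = -84$)
$A = -78$
$Z = 258$ ($Z = \left(-4\right) \left(-84\right) - 78 = 336 - 78 = 258$)
$\frac{10667 + 32575}{17726 - Z} = \frac{10667 + 32575}{17726 - 258} = \frac{43242}{17726 - 258} = \frac{43242}{17468} = 43242 \cdot \frac{1}{17468} = \frac{21621}{8734}$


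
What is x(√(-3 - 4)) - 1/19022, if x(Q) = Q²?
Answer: -133155/19022 ≈ -7.0001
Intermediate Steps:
x(√(-3 - 4)) - 1/19022 = (√(-3 - 4))² - 1/19022 = (√(-7))² - 1*1/19022 = (I*√7)² - 1/19022 = -7 - 1/19022 = -133155/19022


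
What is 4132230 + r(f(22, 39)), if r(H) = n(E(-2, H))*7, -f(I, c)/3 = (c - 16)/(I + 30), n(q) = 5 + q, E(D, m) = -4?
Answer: 4132237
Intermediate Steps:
f(I, c) = -3*(-16 + c)/(30 + I) (f(I, c) = -3*(c - 16)/(I + 30) = -3*(-16 + c)/(30 + I))
r(H) = 7 (r(H) = (5 - 4)*7 = 1*7 = 7)
4132230 + r(f(22, 39)) = 4132230 + 7 = 4132237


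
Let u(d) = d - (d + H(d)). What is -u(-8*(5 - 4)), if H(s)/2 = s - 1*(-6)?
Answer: -4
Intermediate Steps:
H(s) = 12 + 2*s (H(s) = 2*(s - 1*(-6)) = 2*(s + 6) = 2*(6 + s) = 12 + 2*s)
u(d) = -12 - 2*d (u(d) = d - (d + (12 + 2*d)) = d - (12 + 3*d) = d + (-12 - 3*d) = -12 - 2*d)
-u(-8*(5 - 4)) = -(-12 - (-16)*(5 - 4)) = -(-12 - (-16)) = -(-12 - 2*(-8)) = -(-12 + 16) = -1*4 = -4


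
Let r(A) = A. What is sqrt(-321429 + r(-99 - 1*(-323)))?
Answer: I*sqrt(321205) ≈ 566.75*I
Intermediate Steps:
sqrt(-321429 + r(-99 - 1*(-323))) = sqrt(-321429 + (-99 - 1*(-323))) = sqrt(-321429 + (-99 + 323)) = sqrt(-321429 + 224) = sqrt(-321205) = I*sqrt(321205)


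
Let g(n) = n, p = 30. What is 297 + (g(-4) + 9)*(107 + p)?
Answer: 982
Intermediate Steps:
297 + (g(-4) + 9)*(107 + p) = 297 + (-4 + 9)*(107 + 30) = 297 + 5*137 = 297 + 685 = 982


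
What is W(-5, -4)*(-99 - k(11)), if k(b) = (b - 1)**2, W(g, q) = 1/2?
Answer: -199/2 ≈ -99.500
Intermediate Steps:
W(g, q) = 1/2
k(b) = (-1 + b)**2
W(-5, -4)*(-99 - k(11)) = (-99 - (-1 + 11)**2)/2 = (-99 - 1*10**2)/2 = (-99 - 1*100)/2 = (-99 - 100)/2 = (1/2)*(-199) = -199/2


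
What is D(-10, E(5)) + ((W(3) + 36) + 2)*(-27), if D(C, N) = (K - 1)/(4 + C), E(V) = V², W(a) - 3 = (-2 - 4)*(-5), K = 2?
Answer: -11503/6 ≈ -1917.2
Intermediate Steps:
W(a) = 33 (W(a) = 3 + (-2 - 4)*(-5) = 3 - 6*(-5) = 3 + 30 = 33)
D(C, N) = 1/(4 + C) (D(C, N) = (2 - 1)/(4 + C) = 1/(4 + C))
D(-10, E(5)) + ((W(3) + 36) + 2)*(-27) = 1/(4 - 10) + ((33 + 36) + 2)*(-27) = 1/(-6) + (69 + 2)*(-27) = -⅙ + 71*(-27) = -⅙ - 1917 = -11503/6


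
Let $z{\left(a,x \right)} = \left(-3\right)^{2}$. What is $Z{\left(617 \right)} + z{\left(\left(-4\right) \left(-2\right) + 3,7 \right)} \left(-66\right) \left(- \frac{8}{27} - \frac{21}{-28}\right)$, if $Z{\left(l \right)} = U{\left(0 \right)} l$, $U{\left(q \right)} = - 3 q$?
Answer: $- \frac{539}{2} \approx -269.5$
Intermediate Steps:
$Z{\left(l \right)} = 0$ ($Z{\left(l \right)} = \left(-3\right) 0 l = 0 l = 0$)
$z{\left(a,x \right)} = 9$
$Z{\left(617 \right)} + z{\left(\left(-4\right) \left(-2\right) + 3,7 \right)} \left(-66\right) \left(- \frac{8}{27} - \frac{21}{-28}\right) = 0 + 9 \left(-66\right) \left(- \frac{8}{27} - \frac{21}{-28}\right) = 0 - 594 \left(\left(-8\right) \frac{1}{27} - - \frac{3}{4}\right) = 0 - 594 \left(- \frac{8}{27} + \frac{3}{4}\right) = 0 - \frac{539}{2} = - \frac{539}{2}$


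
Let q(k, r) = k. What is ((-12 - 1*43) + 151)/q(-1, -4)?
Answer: -96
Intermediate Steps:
((-12 - 1*43) + 151)/q(-1, -4) = ((-12 - 1*43) + 151)/(-1) = ((-12 - 43) + 151)*(-1) = (-55 + 151)*(-1) = 96*(-1) = -96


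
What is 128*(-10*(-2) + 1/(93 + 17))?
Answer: 140864/55 ≈ 2561.2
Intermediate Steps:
128*(-10*(-2) + 1/(93 + 17)) = 128*(20 + 1/110) = 128*(2201/110) = 140864/55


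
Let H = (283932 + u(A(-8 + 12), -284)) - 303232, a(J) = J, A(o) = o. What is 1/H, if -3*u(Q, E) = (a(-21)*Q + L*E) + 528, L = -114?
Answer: -1/30240 ≈ -3.3069e-5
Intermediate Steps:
u(Q, E) = -176 + 7*Q + 38*E (u(Q, E) = -((-21*Q - 114*E) + 528)/3 = -((-114*E - 21*Q) + 528)/3 = -(528 - 114*E - 21*Q)/3 = -176 + 7*Q + 38*E)
H = -30240 (H = (283932 + (-176 + 7*(-8 + 12) + 38*(-284))) - 303232 = (283932 + (-176 + 7*4 - 10792)) - 303232 = (283932 + (-176 + 28 - 10792)) - 303232 = (283932 - 10940) - 303232 = 272992 - 303232 = -30240)
1/H = 1/(-30240) = -1/30240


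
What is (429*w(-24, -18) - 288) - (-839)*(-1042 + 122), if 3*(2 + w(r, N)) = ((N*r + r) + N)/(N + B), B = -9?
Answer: -6975824/9 ≈ -7.7509e+5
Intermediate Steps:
w(r, N) = -2 + (N + r + N*r)/(3*(-9 + N)) (w(r, N) = -2 + (((N*r + r) + N)/(N - 9))/3 = -2 + (((r + N*r) + N)/(-9 + N))/3 = -2 + ((N + r + N*r)/(-9 + N))/3 = -2 + (N + r + N*r)/(3*(-9 + N)))
(429*w(-24, -18) - 288) - (-839)*(-1042 + 122) = (429*((54 - 24 - 5*(-18) - 18*(-24))/(3*(-9 - 18))) - 288) - (-839)*(-1042 + 122) = (429*((⅓)*(54 - 24 + 90 + 432)/(-27)) - 288) - (-839)*(-920) = (429*((⅓)*(-1/27)*552) - 288) - 1*771880 = (429*(-184/27) - 288) - 771880 = (-26312/9 - 288) - 771880 = -28904/9 - 771880 = -6975824/9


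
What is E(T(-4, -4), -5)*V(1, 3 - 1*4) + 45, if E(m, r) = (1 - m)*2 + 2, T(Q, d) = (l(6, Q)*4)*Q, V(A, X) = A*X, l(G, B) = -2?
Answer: 105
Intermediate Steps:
T(Q, d) = -8*Q (T(Q, d) = (-2*4)*Q = -8*Q)
E(m, r) = 4 - 2*m (E(m, r) = (2 - 2*m) + 2 = 4 - 2*m)
E(T(-4, -4), -5)*V(1, 3 - 1*4) + 45 = (4 - (-16)*(-4))*(1*(3 - 1*4)) + 45 = (4 - 2*32)*(1*(3 - 4)) + 45 = (4 - 64)*(1*(-1)) + 45 = -60*(-1) + 45 = 60 + 45 = 105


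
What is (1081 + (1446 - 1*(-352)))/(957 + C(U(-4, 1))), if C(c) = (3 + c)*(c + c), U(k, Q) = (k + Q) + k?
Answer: 2879/1013 ≈ 2.8421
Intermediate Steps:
U(k, Q) = Q + 2*k (U(k, Q) = (Q + k) + k = Q + 2*k)
C(c) = 2*c*(3 + c) (C(c) = (3 + c)*(2*c) = 2*c*(3 + c))
(1081 + (1446 - 1*(-352)))/(957 + C(U(-4, 1))) = (1081 + (1446 - 1*(-352)))/(957 + 2*(1 + 2*(-4))*(3 + (1 + 2*(-4)))) = (1081 + (1446 + 352))/(957 + 2*(1 - 8)*(3 + (1 - 8))) = (1081 + 1798)/(957 + 2*(-7)*(3 - 7)) = 2879/(957 + 2*(-7)*(-4)) = 2879/(957 + 56) = 2879/1013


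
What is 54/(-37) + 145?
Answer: 5311/37 ≈ 143.54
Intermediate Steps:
54/(-37) + 145 = -1/37*54 + 145 = -54/37 + 145 = 5311/37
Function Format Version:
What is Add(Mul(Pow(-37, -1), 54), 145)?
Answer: Rational(5311, 37) ≈ 143.54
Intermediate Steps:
Add(Mul(Pow(-37, -1), 54), 145) = Add(Mul(Rational(-1, 37), 54), 145) = Add(Rational(-54, 37), 145) = Rational(5311, 37)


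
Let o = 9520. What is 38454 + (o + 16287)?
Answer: 64261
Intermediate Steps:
38454 + (o + 16287) = 38454 + (9520 + 16287) = 38454 + 25807 = 64261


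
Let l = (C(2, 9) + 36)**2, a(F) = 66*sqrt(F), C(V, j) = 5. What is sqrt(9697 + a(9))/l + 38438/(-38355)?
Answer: -38438/38355 + sqrt(9895)/1681 ≈ -0.94299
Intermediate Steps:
l = 1681 (l = (5 + 36)**2 = 41**2 = 1681)
sqrt(9697 + a(9))/l + 38438/(-38355) = sqrt(9697 + 66*sqrt(9))/1681 + 38438/(-38355) = sqrt(9697 + 66*3)*(1/1681) + 38438*(-1/38355) = sqrt(9697 + 198)*(1/1681) - 38438/38355 = sqrt(9895)*(1/1681) - 38438/38355 = sqrt(9895)/1681 - 38438/38355 = -38438/38355 + sqrt(9895)/1681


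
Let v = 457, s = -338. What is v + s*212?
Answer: -71199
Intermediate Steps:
v + s*212 = 457 - 338*212 = 457 - 71656 = -71199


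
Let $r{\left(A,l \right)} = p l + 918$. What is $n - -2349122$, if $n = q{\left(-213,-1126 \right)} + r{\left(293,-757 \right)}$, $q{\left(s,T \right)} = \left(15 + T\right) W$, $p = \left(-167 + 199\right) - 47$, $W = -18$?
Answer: $2381393$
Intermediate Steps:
$p = -15$ ($p = 32 - 47 = -15$)
$q{\left(s,T \right)} = -270 - 18 T$ ($q{\left(s,T \right)} = \left(15 + T\right) \left(-18\right) = -270 - 18 T$)
$r{\left(A,l \right)} = 918 - 15 l$ ($r{\left(A,l \right)} = - 15 l + 918 = 918 - 15 l$)
$n = 32271$ ($n = \left(-270 - -20268\right) + \left(918 - -11355\right) = \left(-270 + 20268\right) + \left(918 + 11355\right) = 19998 + 12273 = 32271$)
$n - -2349122 = 32271 - -2349122 = 32271 + 2349122 = 2381393$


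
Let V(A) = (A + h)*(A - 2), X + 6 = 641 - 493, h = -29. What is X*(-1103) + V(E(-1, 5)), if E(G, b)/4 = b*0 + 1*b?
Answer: -156788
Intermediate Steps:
E(G, b) = 4*b (E(G, b) = 4*(b*0 + 1*b) = 4*(0 + b) = 4*b)
X = 142 (X = -6 + (641 - 493) = -6 + 148 = 142)
V(A) = (-29 + A)*(-2 + A) (V(A) = (A - 29)*(A - 2) = (-29 + A)*(-2 + A))
X*(-1103) + V(E(-1, 5)) = 142*(-1103) + (58 + (4*5)² - 124*5) = -156626 + (58 + 20² - 31*20) = -156626 + (58 + 400 - 620) = -156626 - 162 = -156788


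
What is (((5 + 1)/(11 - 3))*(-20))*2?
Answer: -30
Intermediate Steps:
(((5 + 1)/(11 - 3))*(-20))*2 = ((6/8)*(-20))*2 = ((6*(⅛))*(-20))*2 = ((¾)*(-20))*2 = -15*2 = -30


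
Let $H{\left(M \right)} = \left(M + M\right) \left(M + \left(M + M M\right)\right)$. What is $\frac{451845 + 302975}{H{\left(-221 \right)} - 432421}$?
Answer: $- \frac{16060}{464357} \approx -0.034585$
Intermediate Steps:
$H{\left(M \right)} = 2 M \left(M^{2} + 2 M\right)$ ($H{\left(M \right)} = 2 M \left(M + \left(M + M^{2}\right)\right) = 2 M \left(M^{2} + 2 M\right)$)
$\frac{451845 + 302975}{H{\left(-221 \right)} - 432421} = \frac{451845 + 302975}{2 \left(-221\right)^{2} \left(2 - 221\right) - 432421} = \frac{754820}{2 \cdot 48841 \left(-219\right) - 432421} = \frac{754820}{-21392358 - 432421} = \frac{754820}{-21824779} = 754820 \left(- \frac{1}{21824779}\right) = - \frac{16060}{464357}$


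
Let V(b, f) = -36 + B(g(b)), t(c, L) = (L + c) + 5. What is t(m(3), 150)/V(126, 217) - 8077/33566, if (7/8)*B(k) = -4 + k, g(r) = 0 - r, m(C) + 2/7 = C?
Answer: -11873087/10841818 ≈ -1.0951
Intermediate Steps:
m(C) = -2/7 + C
t(c, L) = 5 + L + c
g(r) = -r
B(k) = -32/7 + 8*k/7 (B(k) = 8*(-4 + k)/7 = -32/7 + 8*k/7)
V(b, f) = -284/7 - 8*b/7 (V(b, f) = -36 + (-32/7 + 8*(-b)/7) = -36 + (-32/7 - 8*b/7) = -284/7 - 8*b/7)
t(m(3), 150)/V(126, 217) - 8077/33566 = (5 + 150 + (-2/7 + 3))/(-284/7 - 8/7*126) - 8077/33566 = (5 + 150 + 19/7)/(-284/7 - 144) - 8077*1/33566 = 1104/(7*(-1292/7)) - 8077/33566 = (1104/7)*(-7/1292) - 8077/33566 = -276/323 - 8077/33566 = -11873087/10841818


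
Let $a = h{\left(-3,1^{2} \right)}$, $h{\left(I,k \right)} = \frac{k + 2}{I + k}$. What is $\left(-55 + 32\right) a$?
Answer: $\frac{69}{2} \approx 34.5$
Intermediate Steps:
$h{\left(I,k \right)} = \frac{2 + k}{I + k}$
$a = - \frac{3}{2}$ ($a = \frac{2 + 1^{2}}{-3 + 1^{2}} = \frac{2 + 1}{-3 + 1} = \frac{1}{-2} \cdot 3 = \left(- \frac{1}{2}\right) 3 = - \frac{3}{2} \approx -1.5$)
$\left(-55 + 32\right) a = \left(-55 + 32\right) \left(- \frac{3}{2}\right) = \left(-23\right) \left(- \frac{3}{2}\right) = \frac{69}{2}$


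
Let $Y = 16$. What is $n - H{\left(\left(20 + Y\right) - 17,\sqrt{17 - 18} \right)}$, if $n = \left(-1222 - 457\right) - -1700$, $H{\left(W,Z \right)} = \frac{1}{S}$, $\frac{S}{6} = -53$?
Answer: $\frac{6679}{318} \approx 21.003$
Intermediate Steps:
$S = -318$ ($S = 6 \left(-53\right) = -318$)
$H{\left(W,Z \right)} = - \frac{1}{318}$ ($H{\left(W,Z \right)} = \frac{1}{-318} = - \frac{1}{318}$)
$n = 21$ ($n = \left(-1222 - 457\right) + 1700 = -1679 + 1700 = 21$)
$n - H{\left(\left(20 + Y\right) - 17,\sqrt{17 - 18} \right)} = 21 - - \frac{1}{318} = 21 + \frac{1}{318} = \frac{6679}{318}$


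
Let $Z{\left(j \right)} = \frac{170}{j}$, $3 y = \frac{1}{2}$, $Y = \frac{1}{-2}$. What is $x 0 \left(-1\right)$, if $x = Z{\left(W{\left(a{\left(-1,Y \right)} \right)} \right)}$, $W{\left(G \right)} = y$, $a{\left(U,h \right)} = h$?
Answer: $0$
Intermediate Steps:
$Y = - \frac{1}{2} \approx -0.5$
$y = \frac{1}{6}$ ($y = \frac{1}{3 \cdot 2} = \frac{1}{3} \cdot \frac{1}{2} = \frac{1}{6} \approx 0.16667$)
$W{\left(G \right)} = \frac{1}{6}$
$x = 1020$ ($x = 170 \frac{1}{\frac{1}{6}} = 170 \cdot 6 = 1020$)
$x 0 \left(-1\right) = 1020 \cdot 0 \left(-1\right) = 1020 \cdot 0 = 0$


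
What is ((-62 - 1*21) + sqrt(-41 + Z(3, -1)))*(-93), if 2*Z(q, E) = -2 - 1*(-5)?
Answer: 7719 - 93*I*sqrt(158)/2 ≈ 7719.0 - 584.5*I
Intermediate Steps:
Z(q, E) = 3/2 (Z(q, E) = (-2 - 1*(-5))/2 = (-2 + 5)/2 = (1/2)*3 = 3/2)
((-62 - 1*21) + sqrt(-41 + Z(3, -1)))*(-93) = ((-62 - 1*21) + sqrt(-41 + 3/2))*(-93) = ((-62 - 21) + sqrt(-79/2))*(-93) = (-83 + I*sqrt(158)/2)*(-93) = 7719 - 93*I*sqrt(158)/2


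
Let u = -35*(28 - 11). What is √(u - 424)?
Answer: I*√1019 ≈ 31.922*I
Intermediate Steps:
u = -595 (u = -35*17 = -595)
√(u - 424) = √(-595 - 424) = √(-1019) = I*√1019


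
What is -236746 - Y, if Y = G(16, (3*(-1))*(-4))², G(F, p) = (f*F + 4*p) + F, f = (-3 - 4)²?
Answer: -955850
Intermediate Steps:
f = 49 (f = (-7)² = 49)
G(F, p) = 4*p + 50*F (G(F, p) = (49*F + 4*p) + F = (4*p + 49*F) + F = 4*p + 50*F)
Y = 719104 (Y = (4*((3*(-1))*(-4)) + 50*16)² = (4*(-3*(-4)) + 800)² = (4*12 + 800)² = (48 + 800)² = 848² = 719104)
-236746 - Y = -236746 - 1*719104 = -236746 - 719104 = -955850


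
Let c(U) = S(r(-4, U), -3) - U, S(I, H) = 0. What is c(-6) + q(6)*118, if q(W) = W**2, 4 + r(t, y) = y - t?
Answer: 4254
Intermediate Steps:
r(t, y) = -4 + y - t (r(t, y) = -4 + (y - t) = -4 + y - t)
c(U) = -U (c(U) = 0 - U = -U)
c(-6) + q(6)*118 = -1*(-6) + 6**2*118 = 6 + 36*118 = 6 + 4248 = 4254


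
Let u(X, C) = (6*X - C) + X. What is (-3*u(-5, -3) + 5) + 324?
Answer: 425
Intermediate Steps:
u(X, C) = -C + 7*X (u(X, C) = (-C + 6*X) + X = -C + 7*X)
(-3*u(-5, -3) + 5) + 324 = (-3*(-1*(-3) + 7*(-5)) + 5) + 324 = (-3*(3 - 35) + 5) + 324 = (-3*(-32) + 5) + 324 = (96 + 5) + 324 = 101 + 324 = 425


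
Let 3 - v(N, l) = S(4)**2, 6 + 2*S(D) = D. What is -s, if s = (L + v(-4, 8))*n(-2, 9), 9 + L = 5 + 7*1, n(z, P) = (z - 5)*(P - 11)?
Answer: -70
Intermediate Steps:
S(D) = -3 + D/2
n(z, P) = (-11 + P)*(-5 + z) (n(z, P) = (-5 + z)*(-11 + P) = (-11 + P)*(-5 + z))
L = 3 (L = -9 + (5 + 7*1) = -9 + (5 + 7) = -9 + 12 = 3)
v(N, l) = 2 (v(N, l) = 3 - (-3 + (1/2)*4)**2 = 3 - (-3 + 2)**2 = 3 - 1*(-1)**2 = 3 - 1*1 = 3 - 1 = 2)
s = 70 (s = (3 + 2)*(55 - 11*(-2) - 5*9 + 9*(-2)) = 5*(55 + 22 - 45 - 18) = 5*14 = 70)
-s = -1*70 = -70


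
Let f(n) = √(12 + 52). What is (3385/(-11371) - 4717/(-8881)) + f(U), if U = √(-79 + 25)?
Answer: 10017610/1216697 ≈ 8.2334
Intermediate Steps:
U = 3*I*√6 (U = √(-54) = 3*I*√6 ≈ 7.3485*I)
f(n) = 8 (f(n) = √64 = 8)
(3385/(-11371) - 4717/(-8881)) + f(U) = (3385/(-11371) - 4717/(-8881)) + 8 = (3385*(-1/11371) - 4717*(-1/8881)) + 8 = (-3385/11371 + 4717/8881) + 8 = 284034/1216697 + 8 = 10017610/1216697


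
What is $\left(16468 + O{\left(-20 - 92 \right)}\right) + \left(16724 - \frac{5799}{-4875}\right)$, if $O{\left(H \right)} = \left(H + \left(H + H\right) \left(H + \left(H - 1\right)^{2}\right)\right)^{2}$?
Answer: $\frac{13063070656338933}{1625} \approx 8.0388 \cdot 10^{12}$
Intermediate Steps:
$O{\left(H \right)} = \left(H + 2 H \left(H + \left(-1 + H\right)^{2}\right)\right)^{2}$
$\left(16468 + O{\left(-20 - 92 \right)}\right) + \left(16724 - \frac{5799}{-4875}\right) = \left(16468 + \left(-20 - 92\right)^{2} \left(1 + 2 \left(-20 - 92\right) + 2 \left(-1 - 112\right)^{2}\right)^{2}\right) + \left(16724 - \frac{5799}{-4875}\right) = \left(16468 + \left(-112\right)^{2} \left(1 + 2 \left(-112\right) + 2 \left(-1 - 112\right)^{2}\right)^{2}\right) + \left(16724 - 5799 \left(- \frac{1}{4875}\right)\right) = \left(16468 + 12544 \left(1 - 224 + 2 \left(-113\right)^{2}\right)^{2}\right) + \left(16724 - - \frac{1933}{1625}\right) = \left(16468 + 12544 \left(1 - 224 + 2 \cdot 12769\right)^{2}\right) + \left(16724 + \frac{1933}{1625}\right) = \left(16468 + 12544 \left(1 - 224 + 25538\right)^{2}\right) + \frac{27178433}{1625} = \left(16468 + 12544 \cdot 25315^{2}\right) + \frac{27178433}{1625} = \left(16468 + 12544 \cdot 640849225\right) + \frac{27178433}{1625} = \left(16468 + 8038812678400\right) + \frac{27178433}{1625} = 8038812694868 + \frac{27178433}{1625} = \frac{13063070656338933}{1625}$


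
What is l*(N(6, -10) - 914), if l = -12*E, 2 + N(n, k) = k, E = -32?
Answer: -355584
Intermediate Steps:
N(n, k) = -2 + k
l = 384 (l = -12*(-32) = 384)
l*(N(6, -10) - 914) = 384*((-2 - 10) - 914) = 384*(-12 - 914) = 384*(-926) = -355584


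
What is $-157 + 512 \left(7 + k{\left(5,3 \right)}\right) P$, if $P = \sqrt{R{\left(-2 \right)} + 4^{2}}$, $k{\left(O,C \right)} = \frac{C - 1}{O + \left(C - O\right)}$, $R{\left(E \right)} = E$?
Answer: $-157 + \frac{11776 \sqrt{14}}{3} \approx 14530.0$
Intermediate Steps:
$k{\left(O,C \right)} = \frac{-1 + C}{C}$
$P = \sqrt{14}$ ($P = \sqrt{-2 + 4^{2}} = \sqrt{-2 + 16} = \sqrt{14} \approx 3.7417$)
$-157 + 512 \left(7 + k{\left(5,3 \right)}\right) P = -157 + 512 \left(7 + \frac{-1 + 3}{3}\right) \sqrt{14} = -157 + 512 \left(7 + \frac{1}{3} \cdot 2\right) \sqrt{14} = -157 + 512 \left(7 + \frac{2}{3}\right) \sqrt{14} = -157 + 512 \frac{23 \sqrt{14}}{3} = -157 + \frac{11776 \sqrt{14}}{3}$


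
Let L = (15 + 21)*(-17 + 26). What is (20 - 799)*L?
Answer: -252396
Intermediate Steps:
L = 324 (L = 36*9 = 324)
(20 - 799)*L = (20 - 799)*324 = -779*324 = -252396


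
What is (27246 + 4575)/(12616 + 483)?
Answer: 31821/13099 ≈ 2.4293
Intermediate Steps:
(27246 + 4575)/(12616 + 483) = 31821/13099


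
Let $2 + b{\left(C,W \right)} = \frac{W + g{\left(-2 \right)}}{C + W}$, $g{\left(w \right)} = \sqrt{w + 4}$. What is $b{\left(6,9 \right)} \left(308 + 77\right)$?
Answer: $-539 + \frac{77 \sqrt{2}}{3} \approx -502.7$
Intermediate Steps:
$g{\left(w \right)} = \sqrt{4 + w}$
$b{\left(C,W \right)} = -2 + \frac{W + \sqrt{2}}{C + W}$ ($b{\left(C,W \right)} = -2 + \frac{W + \sqrt{4 - 2}}{C + W} = -2 + \frac{W + \sqrt{2}}{C + W}$)
$b{\left(6,9 \right)} \left(308 + 77\right) = \frac{\sqrt{2} - 9 - 12}{6 + 9} \left(308 + 77\right) = \frac{\sqrt{2} - 9 - 12}{15} \cdot 385 = \frac{-21 + \sqrt{2}}{15} \cdot 385 = \left(- \frac{7}{5} + \frac{\sqrt{2}}{15}\right) 385 = -539 + \frac{77 \sqrt{2}}{3}$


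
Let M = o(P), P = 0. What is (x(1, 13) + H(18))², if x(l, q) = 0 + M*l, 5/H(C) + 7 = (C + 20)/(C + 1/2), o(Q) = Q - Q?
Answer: 34225/33489 ≈ 1.0220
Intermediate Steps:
o(Q) = 0
M = 0
H(C) = 5/(-7 + (20 + C)/(½ + C)) (H(C) = 5/(-7 + (C + 20)/(C + 1/2)) = 5/(-7 + (20 + C)/(C + ½)) = 5/(-7 + (20 + C)/(½ + C)))
x(l, q) = 0 (x(l, q) = 0 + 0*l = 0 + 0 = 0)
(x(1, 13) + H(18))² = (0 + 5*(-1 - 2*18)/(3*(-11 + 4*18)))² = (0 + 5*(-1 - 36)/(3*(-11 + 72)))² = (0 + (5/3)*(-37)/61)² = (0 + (5/3)*(1/61)*(-37))² = (0 - 185/183)² = (-185/183)² = 34225/33489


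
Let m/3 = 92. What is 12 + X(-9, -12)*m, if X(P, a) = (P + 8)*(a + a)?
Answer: 6636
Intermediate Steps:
m = 276 (m = 3*92 = 276)
X(P, a) = 2*a*(8 + P) (X(P, a) = (8 + P)*(2*a) = 2*a*(8 + P))
12 + X(-9, -12)*m = 12 + (2*(-12)*(8 - 9))*276 = 12 + (2*(-12)*(-1))*276 = 12 + 24*276 = 12 + 6624 = 6636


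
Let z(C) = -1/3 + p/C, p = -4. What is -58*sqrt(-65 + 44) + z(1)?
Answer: -13/3 - 58*I*sqrt(21) ≈ -4.3333 - 265.79*I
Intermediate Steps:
z(C) = -1/3 - 4/C
-58*sqrt(-65 + 44) + z(1) = -58*sqrt(-65 + 44) + (1/3)*(-12 - 1*1)/1 = -58*I*sqrt(21) + (1/3)*1*(-12 - 1) = -58*I*sqrt(21) + (1/3)*1*(-13) = -58*I*sqrt(21) - 13/3 = -13/3 - 58*I*sqrt(21)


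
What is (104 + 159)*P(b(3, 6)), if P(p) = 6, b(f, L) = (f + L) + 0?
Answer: 1578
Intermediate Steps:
b(f, L) = L + f (b(f, L) = (L + f) + 0 = L + f)
(104 + 159)*P(b(3, 6)) = (104 + 159)*6 = 263*6 = 1578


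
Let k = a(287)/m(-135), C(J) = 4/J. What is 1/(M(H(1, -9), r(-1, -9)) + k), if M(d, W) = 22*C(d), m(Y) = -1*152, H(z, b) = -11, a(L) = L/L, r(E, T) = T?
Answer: -152/1217 ≈ -0.12490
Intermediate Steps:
a(L) = 1
m(Y) = -152
k = -1/152 (k = 1/(-152) = 1*(-1/152) = -1/152 ≈ -0.0065789)
M(d, W) = 88/d (M(d, W) = 22*(4/d) = 88/d)
1/(M(H(1, -9), r(-1, -9)) + k) = 1/(88/(-11) - 1/152) = 1/(88*(-1/11) - 1/152) = 1/(-8 - 1/152) = 1/(-1217/152) = -152/1217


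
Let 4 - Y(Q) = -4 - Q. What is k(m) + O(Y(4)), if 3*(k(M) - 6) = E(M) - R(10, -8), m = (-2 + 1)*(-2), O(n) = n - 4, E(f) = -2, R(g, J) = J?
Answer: 16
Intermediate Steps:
Y(Q) = 8 + Q (Y(Q) = 4 - (-4 - Q) = 4 + (4 + Q) = 8 + Q)
O(n) = -4 + n
m = 2 (m = -1*(-2) = 2)
k(M) = 8 (k(M) = 6 + (-2 - 1*(-8))/3 = 6 + (-2 + 8)/3 = 6 + (1/3)*6 = 6 + 2 = 8)
k(m) + O(Y(4)) = 8 + (-4 + (8 + 4)) = 8 + (-4 + 12) = 8 + 8 = 16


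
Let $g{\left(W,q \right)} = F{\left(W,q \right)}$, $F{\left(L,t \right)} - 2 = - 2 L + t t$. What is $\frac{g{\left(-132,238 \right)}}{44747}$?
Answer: $\frac{56910}{44747} \approx 1.2718$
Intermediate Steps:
$F{\left(L,t \right)} = 2 + t^{2} - 2 L$ ($F{\left(L,t \right)} = 2 - \left(2 L - t t\right) = 2 - \left(- t^{2} + 2 L\right) = 2 + t^{2} - 2 L$)
$g{\left(W,q \right)} = 2 + q^{2} - 2 W$
$\frac{g{\left(-132,238 \right)}}{44747} = \frac{2 + 238^{2} - -264}{44747} = \left(2 + 56644 + 264\right) \frac{1}{44747} = 56910 \cdot \frac{1}{44747} = \frac{56910}{44747}$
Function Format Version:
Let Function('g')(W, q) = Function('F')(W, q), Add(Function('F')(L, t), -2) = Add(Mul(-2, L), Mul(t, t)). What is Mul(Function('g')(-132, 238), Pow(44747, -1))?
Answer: Rational(56910, 44747) ≈ 1.2718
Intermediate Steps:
Function('F')(L, t) = Add(2, Pow(t, 2), Mul(-2, L)) (Function('F')(L, t) = Add(2, Add(Mul(-2, L), Mul(t, t))) = Add(2, Add(Mul(-2, L), Pow(t, 2))) = Add(2, Add(Pow(t, 2), Mul(-2, L))) = Add(2, Pow(t, 2), Mul(-2, L)))
Function('g')(W, q) = Add(2, Pow(q, 2), Mul(-2, W))
Mul(Function('g')(-132, 238), Pow(44747, -1)) = Mul(Add(2, Pow(238, 2), Mul(-2, -132)), Pow(44747, -1)) = Mul(Add(2, 56644, 264), Rational(1, 44747)) = Mul(56910, Rational(1, 44747)) = Rational(56910, 44747)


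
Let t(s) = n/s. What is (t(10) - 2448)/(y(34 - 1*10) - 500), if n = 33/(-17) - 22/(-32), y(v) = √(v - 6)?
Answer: 166472525/33997552 + 19976703*√2/679951040 ≈ 4.9382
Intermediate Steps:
y(v) = √(-6 + v)
n = -341/272 (n = 33*(-1/17) - 22*(-1/32) = -33/17 + 11/16 = -341/272 ≈ -1.2537)
t(s) = -341/(272*s)
(t(10) - 2448)/(y(34 - 1*10) - 500) = (-341/272/10 - 2448)/(√(-6 + (34 - 1*10)) - 500) = (-341/272*⅒ - 2448)/(√(-6 + (34 - 10)) - 500) = (-341/2720 - 2448)/(√(-6 + 24) - 500) = -6658901/(2720*(√18 - 500)) = -6658901/(2720*(3*√2 - 500)) = -6658901/(2720*(-500 + 3*√2))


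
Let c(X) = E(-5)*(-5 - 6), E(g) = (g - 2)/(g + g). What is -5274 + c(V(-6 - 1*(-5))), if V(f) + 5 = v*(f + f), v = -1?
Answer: -52817/10 ≈ -5281.7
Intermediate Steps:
E(g) = (-2 + g)/(2*g) (E(g) = (-2 + g)/((2*g)) = (-2 + g)*(1/(2*g)) = (-2 + g)/(2*g))
V(f) = -5 - 2*f (V(f) = -5 - (f + f) = -5 - 2*f)
c(X) = -77/10 (c(X) = ((½)*(-2 - 5)/(-5))*(-5 - 6) = ((½)*(-⅕)*(-7))*(-11) = (7/10)*(-11) = -77/10)
-5274 + c(V(-6 - 1*(-5))) = -5274 - 77/10 = -52817/10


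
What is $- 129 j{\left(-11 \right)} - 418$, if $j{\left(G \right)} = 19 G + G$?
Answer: $27962$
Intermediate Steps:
$j{\left(G \right)} = 20 G$
$- 129 j{\left(-11 \right)} - 418 = - 129 \cdot 20 \left(-11\right) - 418 = \left(-129\right) \left(-220\right) - 418 = 28380 - 418 = 27962$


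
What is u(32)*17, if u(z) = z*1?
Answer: 544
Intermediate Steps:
u(z) = z
u(32)*17 = 32*17 = 544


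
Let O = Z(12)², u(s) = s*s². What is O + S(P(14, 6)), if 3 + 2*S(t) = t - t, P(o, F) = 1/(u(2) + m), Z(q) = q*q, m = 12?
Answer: 41469/2 ≈ 20735.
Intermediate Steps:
u(s) = s³
Z(q) = q²
P(o, F) = 1/20 (P(o, F) = 1/(2³ + 12) = 1/(8 + 12) = 1/20)
S(t) = -3/2 (S(t) = -3/2 + (t - t)/2 = -3/2 + (½)*0 = -3/2 + 0 = -3/2)
O = 20736 (O = (12²)² = 144² = 20736)
O + S(P(14, 6)) = 20736 - 3/2 = 41469/2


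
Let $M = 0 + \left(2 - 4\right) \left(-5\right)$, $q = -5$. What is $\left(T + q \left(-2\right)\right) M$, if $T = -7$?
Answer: $30$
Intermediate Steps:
$M = 10$ ($M = 0 + \left(2 - 4\right) \left(-5\right) = 0 - -10 = 0 + 10 = 10$)
$\left(T + q \left(-2\right)\right) M = \left(-7 - -10\right) 10 = \left(-7 + 10\right) 10 = 3 \cdot 10 = 30$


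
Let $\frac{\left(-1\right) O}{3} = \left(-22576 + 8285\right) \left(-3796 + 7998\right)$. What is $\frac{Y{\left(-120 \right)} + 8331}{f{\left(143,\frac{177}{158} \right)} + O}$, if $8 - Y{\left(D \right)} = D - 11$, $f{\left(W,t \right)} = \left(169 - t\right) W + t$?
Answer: $\frac{66913}{1423393196} \approx 4.7009 \cdot 10^{-5}$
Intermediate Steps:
$f{\left(W,t \right)} = t + W \left(169 - t\right)$ ($f{\left(W,t \right)} = W \left(169 - t\right) + t = t + W \left(169 - t\right)$)
$Y{\left(D \right)} = 19 - D$ ($Y{\left(D \right)} = 8 - \left(D - 11\right) = 8 - \left(-11 + D\right) = 19 - D$)
$O = 180152346$ ($O = - 3 \left(-22576 + 8285\right) \left(-3796 + 7998\right) = - 3 \left(\left(-14291\right) 4202\right) = \left(-3\right) \left(-60050782\right) = 180152346$)
$\frac{Y{\left(-120 \right)} + 8331}{f{\left(143,\frac{177}{158} \right)} + O} = \frac{\left(19 - -120\right) + 8331}{\left(\frac{177}{158} + 169 \cdot 143 - 143 \cdot \frac{177}{158}\right) + 180152346} = \frac{\left(19 + 120\right) + 8331}{\left(177 \cdot \frac{1}{158} + 24167 - 143 \cdot 177 \cdot \frac{1}{158}\right) + 180152346} = \frac{139 + 8331}{\left(\frac{177}{158} + 24167 - 143 \cdot \frac{177}{158}\right) + 180152346} = \frac{8470}{\left(\frac{177}{158} + 24167 - \frac{25311}{158}\right) + 180152346} = \frac{8470}{\frac{1896626}{79} + 180152346} = \frac{8470}{\frac{14233931960}{79}} = 8470 \cdot \frac{79}{14233931960} = \frac{66913}{1423393196}$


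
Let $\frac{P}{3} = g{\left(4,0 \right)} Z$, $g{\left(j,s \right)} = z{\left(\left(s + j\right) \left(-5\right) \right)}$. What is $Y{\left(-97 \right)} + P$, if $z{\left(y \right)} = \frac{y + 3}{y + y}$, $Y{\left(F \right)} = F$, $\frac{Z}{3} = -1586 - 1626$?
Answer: $- \frac{123829}{10} \approx -12383.0$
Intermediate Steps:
$Z = -9636$ ($Z = 3 \left(-1586 - 1626\right) = 3 \left(-3212\right) = -9636$)
$z{\left(y \right)} = \frac{3 + y}{2 y}$
$g{\left(j,s \right)} = \frac{3 - 5 j - 5 s}{2 \left(- 5 j - 5 s\right)}$ ($g{\left(j,s \right)} = \frac{3 + \left(s + j\right) \left(-5\right)}{2 \left(s + j\right) \left(-5\right)} = \frac{3 + \left(j + s\right) \left(-5\right)}{2 \left(j + s\right) \left(-5\right)} = \frac{3 - \left(5 j + 5 s\right)}{2 \left(- 5 j - 5 s\right)} = \frac{3 - 5 j - 5 s}{2 \left(- 5 j - 5 s\right)}$)
$P = - \frac{122859}{10}$ ($P = 3 \frac{- \frac{3}{10} + \frac{1}{2} \cdot 4 + \frac{1}{2} \cdot 0}{4 + 0} \left(-9636\right) = 3 \frac{- \frac{3}{10} + 2 + 0}{4} \left(-9636\right) = 3 \cdot \frac{1}{4} \cdot \frac{17}{10} \left(-9636\right) = 3 \cdot \frac{17}{40} \left(-9636\right) = 3 \left(- \frac{40953}{10}\right) = - \frac{122859}{10} \approx -12286.0$)
$Y{\left(-97 \right)} + P = -97 - \frac{122859}{10} = - \frac{123829}{10}$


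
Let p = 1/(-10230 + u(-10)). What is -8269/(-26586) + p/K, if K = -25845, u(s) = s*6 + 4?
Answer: 183187066318/588972219885 ≈ 0.31103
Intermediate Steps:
u(s) = 4 + 6*s (u(s) = 6*s + 4 = 4 + 6*s)
p = -1/10286 (p = 1/(-10230 + (4 + 6*(-10))) = 1/(-10230 + (4 - 60)) = 1/(-10230 - 56) = 1/(-10286) = -1/10286 ≈ -9.7219e-5)
-8269/(-26586) + p/K = -8269/(-26586) - 1/10286/(-25845) = -8269*(-1/26586) - 1/10286*(-1/25845) = 8269/26586 + 1/265841670 = 183187066318/588972219885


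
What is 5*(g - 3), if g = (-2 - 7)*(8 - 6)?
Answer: -105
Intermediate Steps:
g = -18 (g = -9*2 = -18)
5*(g - 3) = 5*(-18 - 3) = 5*(-21) = -105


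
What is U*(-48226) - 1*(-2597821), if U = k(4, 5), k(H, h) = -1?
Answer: 2646047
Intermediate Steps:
U = -1
U*(-48226) - 1*(-2597821) = -1*(-48226) - 1*(-2597821) = 48226 + 2597821 = 2646047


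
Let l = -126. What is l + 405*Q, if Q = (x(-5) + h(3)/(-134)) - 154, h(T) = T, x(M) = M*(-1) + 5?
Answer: -7832979/134 ≈ -58455.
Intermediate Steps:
x(M) = 5 - M (x(M) = -M + 5 = 5 - M)
Q = -19299/134 (Q = ((5 - 1*(-5)) + 3/(-134)) - 154 = ((5 + 5) + 3*(-1/134)) - 154 = (10 - 3/134) - 154 = 1337/134 - 154 = -19299/134 ≈ -144.02)
l + 405*Q = -126 + 405*(-19299/134) = -126 - 7816095/134 = -7832979/134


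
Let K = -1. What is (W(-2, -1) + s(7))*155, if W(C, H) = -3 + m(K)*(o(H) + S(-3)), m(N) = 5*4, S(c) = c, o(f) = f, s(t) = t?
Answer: -11780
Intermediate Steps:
m(N) = 20
W(C, H) = -63 + 20*H (W(C, H) = -3 + 20*(H - 3) = -3 + 20*(-3 + H) = -3 + (-60 + 20*H) = -63 + 20*H)
(W(-2, -1) + s(7))*155 = ((-63 + 20*(-1)) + 7)*155 = ((-63 - 20) + 7)*155 = (-83 + 7)*155 = -76*155 = -11780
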